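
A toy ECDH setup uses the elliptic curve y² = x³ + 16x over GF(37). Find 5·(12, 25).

(12, 12)

Write Q = (12, 25).
Double-and-add on 5 = (101)₂. Start with Q = (12, 25) for the leading 1-bit.
double: tangent at (12, 25): λ = (3·12² + 16)/(2·25) ≡ 4/13. 13⁻¹ ≡ 20 (mod 37), so λ ≡ 4·20 ≡ 6.
  x = λ² - 12 - 12 = 36 - 24 ≡ 12; y = λ·(12 - 12) - 25 ≡ 12. → (12, 12)
double: tangent at (12, 12): λ = (3·12² + 16)/(2·12) ≡ 4/24. 24⁻¹ ≡ 17 (mod 37) since 24·17 = 408 ≡ 1, so λ ≡ 4·17 ≡ 31.
  x = λ² - 12 - 12 = 961 - 24 ≡ 12; y = λ·(12 - 12) - 12 ≡ 25. → (12, 25)
add Q: tangent at (12, 25): λ = (3·12² + 16)/(2·25) ≡ 4/13. 13⁻¹ ≡ 20 (mod 37), so λ ≡ 4·20 ≡ 6.
  x = λ² - 12 - 12 = 36 - 24 ≡ 12; y = λ·(12 - 12) - 25 ≡ 12. → (12, 12)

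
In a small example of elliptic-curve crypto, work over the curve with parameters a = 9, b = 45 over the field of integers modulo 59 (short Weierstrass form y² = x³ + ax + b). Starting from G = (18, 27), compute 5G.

(31, 5)

Double-and-add on 5 = (101)₂. Start with G = (18, 27) for the leading 1-bit.
double: tangent at (18, 27): λ = (3·18² + 9)/(2·27) ≡ 37/54. 54⁻¹ ≡ 47 (mod 59), so λ ≡ 37·47 ≡ 28.
  x = λ² - 18 - 18 = 784 - 36 ≡ 40; y = λ·(18 - 40) - 27 ≡ 6. → (40, 6)
double: tangent at (40, 6): λ = (3·40² + 9)/(2·6) ≡ 30/12. 12⁻¹ ≡ 5 (mod 59) since 12·5 = 60 ≡ 1, so λ ≡ 30·5 ≡ 32.
  x = λ² - 40 - 40 = 1024 - 80 ≡ 0; y = λ·(40 - 0) - 6 ≡ 35. → (0, 35)
add G: (0, 35) + (18, 27). λ = (27 - 35)/(18 - 0) ≡ 51/18 mod 59. 18⁻¹ ≡ 23 (mod 59), so λ ≡ 52.
  x = λ² - 0 - 18 = 2704 - 18 ≡ 31; y = λ·(0 - 31) - 35 ≡ 5. → (31, 5)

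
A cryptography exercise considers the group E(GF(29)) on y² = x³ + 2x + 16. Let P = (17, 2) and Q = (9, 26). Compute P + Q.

(17, 2) + (9, 26). λ = (26 - 2)/(9 - 17) ≡ 24/21 mod 29. 21⁻¹ ≡ 18 (mod 29), so λ ≡ 26.
  x = λ² - 17 - 9 = 676 - 26 ≡ 12; y = λ·(17 - 12) - 2 ≡ 12. → (12, 12)

(12, 12)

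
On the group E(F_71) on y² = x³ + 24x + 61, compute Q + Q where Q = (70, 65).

tangent at (70, 65): λ = (3·70² + 24)/(2·65) ≡ 27/59. 59⁻¹ ≡ 65 (mod 71), so λ ≡ 27·65 ≡ 51.
  x = λ² - 70 - 70 = 2601 - 140 ≡ 47; y = λ·(70 - 47) - 65 ≡ 43. → (47, 43)

(47, 43)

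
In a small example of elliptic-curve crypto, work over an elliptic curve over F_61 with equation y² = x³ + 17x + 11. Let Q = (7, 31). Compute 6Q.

Repeated addition: build up to 6Q.
2Q: tangent at (7, 31): λ = (3·7² + 17)/(2·31) ≡ 42/1. 1⁻¹ ≡ 1 (mod 61) since 1·1 = 1 ≡ 1, so λ ≡ 42·1 ≡ 42.
  x = λ² - 7 - 7 = 1764 - 14 ≡ 42; y = λ·(7 - 42) - 31 ≡ 24. → (42, 24)
3Q: (42, 24) + (7, 31). λ = (31 - 24)/(7 - 42) ≡ 7/26 mod 61. 26⁻¹ ≡ 54 (mod 61), so λ ≡ 12.
  x = λ² - 42 - 7 = 144 - 49 ≡ 34; y = λ·(42 - 34) - 24 ≡ 11. → (34, 11)
4Q: (34, 11) + (7, 31). λ = (31 - 11)/(7 - 34) ≡ 20/34 mod 61. 34⁻¹ ≡ 9 (mod 61), so λ ≡ 58.
  x = λ² - 34 - 7 = 3364 - 41 ≡ 29; y = λ·(34 - 29) - 11 ≡ 35. → (29, 35)
5Q: (29, 35) + (7, 31). λ = (31 - 35)/(7 - 29) ≡ 57/39 mod 61. 39⁻¹ ≡ 36 (mod 61) since 39·36 = 1404 ≡ 1, so λ ≡ 39.
  x = λ² - 29 - 7 = 1521 - 36 ≡ 21; y = λ·(29 - 21) - 35 ≡ 33. → (21, 33)
6Q: (21, 33) + (7, 31). λ = (31 - 33)/(7 - 21) ≡ 59/47 mod 61. 47⁻¹ ≡ 13 (mod 61) since 47·13 = 611 ≡ 1, so λ ≡ 35.
  x = λ² - 21 - 7 = 1225 - 28 ≡ 38; y = λ·(21 - 38) - 33 ≡ 43. → (38, 43)

(38, 43)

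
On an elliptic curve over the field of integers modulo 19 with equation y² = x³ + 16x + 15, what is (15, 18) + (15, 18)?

(6, 17)

tangent at (15, 18): λ = (3·15² + 16)/(2·18) ≡ 7/17. 17⁻¹ ≡ 9 (mod 19) since 17·9 = 153 ≡ 1, so λ ≡ 7·9 ≡ 6.
  x = λ² - 15 - 15 = 36 - 30 ≡ 6; y = λ·(15 - 6) - 18 ≡ 17. → (6, 17)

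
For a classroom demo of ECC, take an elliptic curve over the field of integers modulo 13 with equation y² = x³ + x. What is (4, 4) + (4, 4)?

(9, 6)

tangent at (4, 4): λ = (3·4² + 1)/(2·4) ≡ 10/8. 8⁻¹ ≡ 5 (mod 13), so λ ≡ 10·5 ≡ 11.
  x = λ² - 4 - 4 = 121 - 8 ≡ 9; y = λ·(4 - 9) - 4 ≡ 6. → (9, 6)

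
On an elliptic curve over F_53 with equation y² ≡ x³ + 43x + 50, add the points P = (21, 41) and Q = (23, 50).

(16, 8)

(21, 41) + (23, 50). λ = (50 - 41)/(23 - 21) ≡ 9/2 mod 53. 2⁻¹ ≡ 27 (mod 53), so λ ≡ 31.
  x = λ² - 21 - 23 = 961 - 44 ≡ 16; y = λ·(21 - 16) - 41 ≡ 8. → (16, 8)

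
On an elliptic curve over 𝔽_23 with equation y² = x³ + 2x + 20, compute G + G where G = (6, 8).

tangent at (6, 8): λ = (3·6² + 2)/(2·8) ≡ 18/16. 16⁻¹ ≡ 13 (mod 23) since 16·13 = 208 ≡ 1, so λ ≡ 18·13 ≡ 4.
  x = λ² - 6 - 6 = 16 - 12 ≡ 4; y = λ·(6 - 4) - 8 ≡ 0. → (4, 0)

(4, 0)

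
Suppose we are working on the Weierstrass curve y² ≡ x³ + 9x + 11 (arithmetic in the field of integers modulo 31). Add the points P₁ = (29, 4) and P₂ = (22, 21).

(15, 24)

(29, 4) + (22, 21). λ = (21 - 4)/(22 - 29) ≡ 17/24 mod 31. 24⁻¹ ≡ 22 (mod 31), so λ ≡ 2.
  x = λ² - 29 - 22 = 4 - 51 ≡ 15; y = λ·(29 - 15) - 4 ≡ 24. → (15, 24)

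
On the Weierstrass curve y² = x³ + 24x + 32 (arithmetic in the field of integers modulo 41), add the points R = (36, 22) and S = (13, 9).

(36, 22) + (13, 9). λ = (9 - 22)/(13 - 36) ≡ 28/18 mod 41. 18⁻¹ ≡ 16 (mod 41) since 18·16 = 288 ≡ 1, so λ ≡ 38.
  x = λ² - 36 - 13 = 1444 - 49 ≡ 1; y = λ·(36 - 1) - 22 ≡ 37. → (1, 37)

(1, 37)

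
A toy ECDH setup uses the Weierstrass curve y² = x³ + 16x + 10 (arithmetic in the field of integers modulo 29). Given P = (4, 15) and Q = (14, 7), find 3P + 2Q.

First 3P:
Repeated addition: build up to 3P.
2P: tangent at (4, 15): λ = (3·4² + 16)/(2·15) ≡ 6/1. 1⁻¹ ≡ 1 (mod 29) since 1·1 = 1 ≡ 1, so λ ≡ 6·1 ≡ 6.
  x = λ² - 4 - 4 = 36 - 8 ≡ 28; y = λ·(4 - 28) - 15 ≡ 15. → (28, 15)
3P: (28, 15) + (4, 15). λ = (15 - 15)/(4 - 28) ≡ 0/5 mod 29. 5⁻¹ ≡ 6 (mod 29), so λ ≡ 0.
  x = λ² - 28 - 4 = 0 - 32 ≡ 26; y = λ·(28 - 26) - 15 ≡ 14. → (26, 14)
3P = (26, 14).
Next 2Q:
Repeated addition: build up to 2Q.
2Q: tangent at (14, 7): λ = (3·14² + 16)/(2·7) ≡ 24/14. 14⁻¹ ≡ 27 (mod 29), so λ ≡ 24·27 ≡ 10.
  x = λ² - 14 - 14 = 100 - 28 ≡ 14; y = λ·(14 - 14) - 7 ≡ 22. → (14, 22)
2Q = (14, 22).
Finally 3P + 2Q:
(26, 14) + (14, 22). λ = (22 - 14)/(14 - 26) ≡ 8/17 mod 29. 17⁻¹ ≡ 12 (mod 29) since 17·12 = 204 ≡ 1, so λ ≡ 9.
  x = λ² - 26 - 14 = 81 - 40 ≡ 12; y = λ·(26 - 12) - 14 ≡ 25. → (12, 25)

(12, 25)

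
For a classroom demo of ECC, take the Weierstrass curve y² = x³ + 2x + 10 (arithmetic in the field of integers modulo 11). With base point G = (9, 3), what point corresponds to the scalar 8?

O

Repeated addition: build up to 8G.
2G: tangent at (9, 3): λ = (3·9² + 2)/(2·3) ≡ 3/6. 6⁻¹ ≡ 2 (mod 11), so λ ≡ 3·2 ≡ 6.
  x = λ² - 9 - 9 = 36 - 18 ≡ 7; y = λ·(9 - 7) - 3 ≡ 9. → (7, 9)
3G: (7, 9) + (9, 3). λ = (3 - 9)/(9 - 7) ≡ 5/2 mod 11. 2⁻¹ ≡ 6 (mod 11) since 2·6 = 12 ≡ 1, so λ ≡ 8.
  x = λ² - 7 - 9 = 64 - 16 ≡ 4; y = λ·(7 - 4) - 9 ≡ 4. → (4, 4)
4G: (4, 4) + (9, 3). λ = (3 - 4)/(9 - 4) ≡ 10/5 mod 11. 5⁻¹ ≡ 9 (mod 11), so λ ≡ 2.
  x = λ² - 4 - 9 = 4 - 13 ≡ 2; y = λ·(4 - 2) - 4 ≡ 0. → (2, 0)
5G: (2, 0) + (9, 3). λ = (3 - 0)/(9 - 2) ≡ 3/7 mod 11. 7⁻¹ ≡ 8 (mod 11), so λ ≡ 2.
  x = λ² - 2 - 9 = 4 - 11 ≡ 4; y = λ·(2 - 4) - 0 ≡ 7. → (4, 7)
6G: (4, 7) + (9, 3). λ = (3 - 7)/(9 - 4) ≡ 7/5 mod 11. 5⁻¹ ≡ 9 (mod 11), so λ ≡ 8.
  x = λ² - 4 - 9 = 64 - 13 ≡ 7; y = λ·(4 - 7) - 7 ≡ 2. → (7, 2)
7G: (7, 2) + (9, 3). λ = (3 - 2)/(9 - 7) ≡ 1/2 mod 11. 2⁻¹ ≡ 6 (mod 11), so λ ≡ 6.
  x = λ² - 7 - 9 = 36 - 16 ≡ 9; y = λ·(7 - 9) - 2 ≡ 8. → (9, 8)
8G: (9, 8) + (9, 3): same x and y₁ ≡ -y₂, so the sum is O.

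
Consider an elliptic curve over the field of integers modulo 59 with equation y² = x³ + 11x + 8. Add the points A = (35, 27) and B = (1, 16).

(45, 1)

(35, 27) + (1, 16). λ = (16 - 27)/(1 - 35) ≡ 48/25 mod 59. 25⁻¹ ≡ 26 (mod 59), so λ ≡ 9.
  x = λ² - 35 - 1 = 81 - 36 ≡ 45; y = λ·(35 - 45) - 27 ≡ 1. → (45, 1)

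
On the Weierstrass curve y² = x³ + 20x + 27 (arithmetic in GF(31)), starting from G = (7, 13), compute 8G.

(26, 22)

Repeated addition: build up to 8G.
2G: tangent at (7, 13): λ = (3·7² + 20)/(2·13) ≡ 12/26. 26⁻¹ ≡ 6 (mod 31), so λ ≡ 12·6 ≡ 10.
  x = λ² - 7 - 7 = 100 - 14 ≡ 24; y = λ·(7 - 24) - 13 ≡ 3. → (24, 3)
3G: (24, 3) + (7, 13). λ = (13 - 3)/(7 - 24) ≡ 10/14 mod 31. 14⁻¹ ≡ 20 (mod 31) since 14·20 = 280 ≡ 1, so λ ≡ 14.
  x = λ² - 24 - 7 = 196 - 31 ≡ 10; y = λ·(24 - 10) - 3 ≡ 7. → (10, 7)
4G: (10, 7) + (7, 13). λ = (13 - 7)/(7 - 10) ≡ 6/28 mod 31. 28⁻¹ ≡ 10 (mod 31), so λ ≡ 29.
  x = λ² - 10 - 7 = 841 - 17 ≡ 18; y = λ·(10 - 18) - 7 ≡ 9. → (18, 9)
5G: (18, 9) + (7, 13). λ = (13 - 9)/(7 - 18) ≡ 4/20 mod 31. 20⁻¹ ≡ 14 (mod 31), so λ ≡ 25.
  x = λ² - 18 - 7 = 625 - 25 ≡ 11; y = λ·(18 - 11) - 9 ≡ 11. → (11, 11)
6G: (11, 11) + (7, 13). λ = (13 - 11)/(7 - 11) ≡ 2/27 mod 31. 27⁻¹ ≡ 23 (mod 31), so λ ≡ 15.
  x = λ² - 11 - 7 = 225 - 18 ≡ 21; y = λ·(11 - 21) - 11 ≡ 25. → (21, 25)
7G: (21, 25) + (7, 13). λ = (13 - 25)/(7 - 21) ≡ 19/17 mod 31. 17⁻¹ ≡ 11 (mod 31), so λ ≡ 23.
  x = λ² - 21 - 7 = 529 - 28 ≡ 5; y = λ·(21 - 5) - 25 ≡ 2. → (5, 2)
8G: (5, 2) + (7, 13). λ = (13 - 2)/(7 - 5) ≡ 11/2 mod 31. 2⁻¹ ≡ 16 (mod 31), so λ ≡ 21.
  x = λ² - 5 - 7 = 441 - 12 ≡ 26; y = λ·(5 - 26) - 2 ≡ 22. → (26, 22)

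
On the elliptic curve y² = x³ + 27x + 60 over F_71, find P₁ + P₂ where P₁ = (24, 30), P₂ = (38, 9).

(29, 13)

(24, 30) + (38, 9). λ = (9 - 30)/(38 - 24) ≡ 50/14 mod 71. 14⁻¹ ≡ 66 (mod 71), so λ ≡ 34.
  x = λ² - 24 - 38 = 1156 - 62 ≡ 29; y = λ·(24 - 29) - 30 ≡ 13. → (29, 13)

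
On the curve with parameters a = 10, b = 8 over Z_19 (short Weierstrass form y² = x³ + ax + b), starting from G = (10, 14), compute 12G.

Double-and-add on 12 = (1100)₂. Start with G = (10, 14) for the leading 1-bit.
double: tangent at (10, 14): λ = (3·10² + 10)/(2·14) ≡ 6/9. 9⁻¹ ≡ 17 (mod 19), so λ ≡ 6·17 ≡ 7.
  x = λ² - 10 - 10 = 49 - 20 ≡ 10; y = λ·(10 - 10) - 14 ≡ 5. → (10, 5)
add G: (10, 5) + (10, 14): same x and y₁ ≡ -y₂, so the sum is 𝒪.
double: 𝒪 + 𝒪 = 𝒪 (identity).
double: 𝒪 + 𝒪 = 𝒪 (identity).

O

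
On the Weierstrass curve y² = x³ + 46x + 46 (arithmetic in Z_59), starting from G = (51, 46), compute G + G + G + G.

(57, 8)

Repeated addition: build up to 4G.
2G: tangent at (51, 46): λ = (3·51² + 46)/(2·46) ≡ 2/33. 33⁻¹ ≡ 34 (mod 59) since 33·34 = 1122 ≡ 1, so λ ≡ 2·34 ≡ 9.
  x = λ² - 51 - 51 = 81 - 102 ≡ 38; y = λ·(51 - 38) - 46 ≡ 12. → (38, 12)
3G: (38, 12) + (51, 46). λ = (46 - 12)/(51 - 38) ≡ 34/13 mod 59. 13⁻¹ ≡ 50 (mod 59), so λ ≡ 48.
  x = λ² - 38 - 51 = 2304 - 89 ≡ 32; y = λ·(38 - 32) - 12 ≡ 40. → (32, 40)
4G: (32, 40) + (51, 46). λ = (46 - 40)/(51 - 32) ≡ 6/19 mod 59. 19⁻¹ ≡ 28 (mod 59) since 19·28 = 532 ≡ 1, so λ ≡ 50.
  x = λ² - 32 - 51 = 2500 - 83 ≡ 57; y = λ·(32 - 57) - 40 ≡ 8. → (57, 8)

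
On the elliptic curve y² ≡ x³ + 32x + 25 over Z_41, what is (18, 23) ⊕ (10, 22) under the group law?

(18, 23) + (10, 22). λ = (22 - 23)/(10 - 18) ≡ 40/33 mod 41. 33⁻¹ ≡ 5 (mod 41), so λ ≡ 36.
  x = λ² - 18 - 10 = 1296 - 28 ≡ 38; y = λ·(18 - 38) - 23 ≡ 36. → (38, 36)

(38, 36)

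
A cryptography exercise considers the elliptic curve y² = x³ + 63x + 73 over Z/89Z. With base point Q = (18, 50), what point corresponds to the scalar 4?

Repeated addition: build up to 4Q.
2Q: tangent at (18, 50): λ = (3·18² + 63)/(2·50) ≡ 56/11. 11⁻¹ ≡ 81 (mod 89), so λ ≡ 56·81 ≡ 86.
  x = λ² - 18 - 18 = 7396 - 36 ≡ 62; y = λ·(18 - 62) - 50 ≡ 82. → (62, 82)
3Q: (62, 82) + (18, 50). λ = (50 - 82)/(18 - 62) ≡ 57/45 mod 89. 45⁻¹ ≡ 2 (mod 89), so λ ≡ 25.
  x = λ² - 62 - 18 = 625 - 80 ≡ 11; y = λ·(62 - 11) - 82 ≡ 36. → (11, 36)
4Q: (11, 36) + (18, 50). λ = (50 - 36)/(18 - 11) ≡ 14/7 mod 89. 7⁻¹ ≡ 51 (mod 89), so λ ≡ 2.
  x = λ² - 11 - 18 = 4 - 29 ≡ 64; y = λ·(11 - 64) - 36 ≡ 36. → (64, 36)

(64, 36)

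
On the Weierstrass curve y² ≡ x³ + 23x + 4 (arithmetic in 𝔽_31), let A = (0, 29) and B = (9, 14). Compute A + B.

(11, 10)

(0, 29) + (9, 14). λ = (14 - 29)/(9 - 0) ≡ 16/9 mod 31. 9⁻¹ ≡ 7 (mod 31), so λ ≡ 19.
  x = λ² - 0 - 9 = 361 - 9 ≡ 11; y = λ·(0 - 11) - 29 ≡ 10. → (11, 10)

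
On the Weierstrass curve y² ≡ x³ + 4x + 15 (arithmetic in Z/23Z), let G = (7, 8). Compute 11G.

Repeated addition: build up to 11G.
2G: tangent at (7, 8): λ = (3·7² + 4)/(2·8) ≡ 13/16. 16⁻¹ ≡ 13 (mod 23) since 16·13 = 208 ≡ 1, so λ ≡ 13·13 ≡ 8.
  x = λ² - 7 - 7 = 64 - 14 ≡ 4; y = λ·(7 - 4) - 8 ≡ 16. → (4, 16)
3G: (4, 16) + (7, 8). λ = (8 - 16)/(7 - 4) ≡ 15/3 mod 23. 3⁻¹ ≡ 8 (mod 23) since 3·8 = 24 ≡ 1, so λ ≡ 5.
  x = λ² - 4 - 7 = 25 - 11 ≡ 14; y = λ·(4 - 14) - 16 ≡ 3. → (14, 3)
4G: (14, 3) + (7, 8). λ = (8 - 3)/(7 - 14) ≡ 5/16 mod 23. 16⁻¹ ≡ 13 (mod 23), so λ ≡ 19.
  x = λ² - 14 - 7 = 361 - 21 ≡ 18; y = λ·(14 - 18) - 3 ≡ 13. → (18, 13)
5G: (18, 13) + (7, 8). λ = (8 - 13)/(7 - 18) ≡ 18/12 mod 23. 12⁻¹ ≡ 2 (mod 23), so λ ≡ 13.
  x = λ² - 18 - 7 = 169 - 25 ≡ 6; y = λ·(18 - 6) - 13 ≡ 5. → (6, 5)
6G: (6, 5) + (7, 8). λ = (8 - 5)/(7 - 6) ≡ 3/1 mod 23. 1⁻¹ ≡ 1 (mod 23) since 1·1 = 1 ≡ 1, so λ ≡ 3.
  x = λ² - 6 - 7 = 9 - 13 ≡ 19; y = λ·(6 - 19) - 5 ≡ 2. → (19, 2)
7G: (19, 2) + (7, 8). λ = (8 - 2)/(7 - 19) ≡ 6/11 mod 23. 11⁻¹ ≡ 21 (mod 23), so λ ≡ 11.
  x = λ² - 19 - 7 = 121 - 26 ≡ 3; y = λ·(19 - 3) - 2 ≡ 13. → (3, 13)
8G: (3, 13) + (7, 8). λ = (8 - 13)/(7 - 3) ≡ 18/4 mod 23. 4⁻¹ ≡ 6 (mod 23) since 4·6 = 24 ≡ 1, so λ ≡ 16.
  x = λ² - 3 - 7 = 256 - 10 ≡ 16; y = λ·(3 - 16) - 13 ≡ 9. → (16, 9)
9G: (16, 9) + (7, 8). λ = (8 - 9)/(7 - 16) ≡ 22/14 mod 23. 14⁻¹ ≡ 5 (mod 23), so λ ≡ 18.
  x = λ² - 16 - 7 = 324 - 23 ≡ 2; y = λ·(16 - 2) - 9 ≡ 13. → (2, 13)
10G: (2, 13) + (7, 8). λ = (8 - 13)/(7 - 2) ≡ 18/5 mod 23. 5⁻¹ ≡ 14 (mod 23), so λ ≡ 22.
  x = λ² - 2 - 7 = 484 - 9 ≡ 15; y = λ·(2 - 15) - 13 ≡ 0. → (15, 0)
11G: (15, 0) + (7, 8). λ = (8 - 0)/(7 - 15) ≡ 8/15 mod 23. 15⁻¹ ≡ 20 (mod 23), so λ ≡ 22.
  x = λ² - 15 - 7 = 484 - 22 ≡ 2; y = λ·(15 - 2) - 0 ≡ 10. → (2, 10)

(2, 10)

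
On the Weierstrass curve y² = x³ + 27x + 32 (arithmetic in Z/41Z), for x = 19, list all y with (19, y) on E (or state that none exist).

x³ + 27x + 32 = 7404 ≡ 24 (mod 41).
24 is a non-residue mod 41; no y exists.

none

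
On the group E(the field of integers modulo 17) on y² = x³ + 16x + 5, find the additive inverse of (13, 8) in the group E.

-(13, 8) = (13, -8 mod 17) = (13, 9).

(13, 9)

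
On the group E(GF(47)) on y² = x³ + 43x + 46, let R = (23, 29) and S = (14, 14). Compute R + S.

(18, 42)

(23, 29) + (14, 14). λ = (14 - 29)/(14 - 23) ≡ 32/38 mod 47. 38⁻¹ ≡ 26 (mod 47), so λ ≡ 33.
  x = λ² - 23 - 14 = 1089 - 37 ≡ 18; y = λ·(23 - 18) - 29 ≡ 42. → (18, 42)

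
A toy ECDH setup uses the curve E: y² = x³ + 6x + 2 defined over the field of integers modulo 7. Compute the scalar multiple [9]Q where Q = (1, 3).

O

Double-and-add on 9 = (1001)₂. Start with Q = (1, 3) for the leading 1-bit.
double: tangent at (1, 3): λ = (3·1² + 6)/(2·3) ≡ 2/6. 6⁻¹ ≡ 6 (mod 7), so λ ≡ 2·6 ≡ 5.
  x = λ² - 1 - 1 = 25 - 2 ≡ 2; y = λ·(1 - 2) - 3 ≡ 6. → (2, 6)
double: tangent at (2, 6): λ = (3·2² + 6)/(2·6) ≡ 4/5. 5⁻¹ ≡ 3 (mod 7), so λ ≡ 4·3 ≡ 5.
  x = λ² - 2 - 2 = 25 - 4 ≡ 0; y = λ·(2 - 0) - 6 ≡ 4. → (0, 4)
double: tangent at (0, 4): λ = (3·0² + 6)/(2·4) ≡ 6/1. 1⁻¹ ≡ 1 (mod 7), so λ ≡ 6·1 ≡ 6.
  x = λ² - 0 - 0 = 36 - 0 ≡ 1; y = λ·(0 - 1) - 4 ≡ 4. → (1, 4)
add Q: (1, 4) + (1, 3): same x and y₁ ≡ -y₂, so the sum is O.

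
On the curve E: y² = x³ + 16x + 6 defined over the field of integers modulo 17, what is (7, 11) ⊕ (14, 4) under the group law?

(7, 11) + (14, 4). λ = (4 - 11)/(14 - 7) ≡ 10/7 mod 17. 7⁻¹ ≡ 5 (mod 17), so λ ≡ 16.
  x = λ² - 7 - 14 = 256 - 21 ≡ 14; y = λ·(7 - 14) - 11 ≡ 13. → (14, 13)

(14, 13)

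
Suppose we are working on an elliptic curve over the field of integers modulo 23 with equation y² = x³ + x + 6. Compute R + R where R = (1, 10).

(10, 2)

tangent at (1, 10): λ = (3·1² + 1)/(2·10) ≡ 4/20. 20⁻¹ ≡ 15 (mod 23) since 20·15 = 300 ≡ 1, so λ ≡ 4·15 ≡ 14.
  x = λ² - 1 - 1 = 196 - 2 ≡ 10; y = λ·(1 - 10) - 10 ≡ 2. → (10, 2)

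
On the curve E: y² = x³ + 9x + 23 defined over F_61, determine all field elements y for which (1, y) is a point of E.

x³ + 9x + 23 = 33 ≡ 33 (mod 61).
33 is a non-residue mod 61; no y exists.

none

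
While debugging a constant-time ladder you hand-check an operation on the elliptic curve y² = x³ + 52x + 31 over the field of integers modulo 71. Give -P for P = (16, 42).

(16, 29)

-(16, 42) = (16, -42 mod 71) = (16, 29).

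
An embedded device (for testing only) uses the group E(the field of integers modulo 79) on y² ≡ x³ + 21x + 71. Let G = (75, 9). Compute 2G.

(60, 9)

tangent at (75, 9): λ = (3·75² + 21)/(2·9) ≡ 69/18. 18⁻¹ ≡ 22 (mod 79) since 18·22 = 396 ≡ 1, so λ ≡ 69·22 ≡ 17.
  x = λ² - 75 - 75 = 289 - 150 ≡ 60; y = λ·(75 - 60) - 9 ≡ 9. → (60, 9)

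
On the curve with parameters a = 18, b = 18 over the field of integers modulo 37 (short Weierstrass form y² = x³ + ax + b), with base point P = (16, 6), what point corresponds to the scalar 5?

Double-and-add on 5 = (101)₂. Start with P = (16, 6) for the leading 1-bit.
double: tangent at (16, 6): λ = (3·16² + 18)/(2·6) ≡ 9/12. 12⁻¹ ≡ 34 (mod 37), so λ ≡ 9·34 ≡ 10.
  x = λ² - 16 - 16 = 100 - 32 ≡ 31; y = λ·(16 - 31) - 6 ≡ 29. → (31, 29)
double: tangent at (31, 29): λ = (3·31² + 18)/(2·29) ≡ 15/21. 21⁻¹ ≡ 30 (mod 37) since 21·30 = 630 ≡ 1, so λ ≡ 15·30 ≡ 6.
  x = λ² - 31 - 31 = 36 - 62 ≡ 11; y = λ·(31 - 11) - 29 ≡ 17. → (11, 17)
add P: (11, 17) + (16, 6). λ = (6 - 17)/(16 - 11) ≡ 26/5 mod 37. 5⁻¹ ≡ 15 (mod 37), so λ ≡ 20.
  x = λ² - 11 - 16 = 400 - 27 ≡ 3; y = λ·(11 - 3) - 17 ≡ 32. → (3, 32)

(3, 32)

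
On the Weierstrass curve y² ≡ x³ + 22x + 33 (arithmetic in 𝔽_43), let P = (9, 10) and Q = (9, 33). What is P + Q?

The two points share x = 9 and their y-coordinates satisfy 10 + 33 ≡ 0 (mod 43), so they are inverses. Their sum is ∞.

O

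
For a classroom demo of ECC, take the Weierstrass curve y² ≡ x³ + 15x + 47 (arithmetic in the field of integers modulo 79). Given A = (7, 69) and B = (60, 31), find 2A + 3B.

(36, 1)

First 2A:
Repeated addition: build up to 2A.
2A: tangent at (7, 69): λ = (3·7² + 15)/(2·69) ≡ 4/59. 59⁻¹ ≡ 75 (mod 79), so λ ≡ 4·75 ≡ 63.
  x = λ² - 7 - 7 = 3969 - 14 ≡ 5; y = λ·(7 - 5) - 69 ≡ 57. → (5, 57)
2A = (5, 57).
Next 3B:
Repeated addition: build up to 3B.
2B: tangent at (60, 31): λ = (3·60² + 15)/(2·31) ≡ 71/62. 62⁻¹ ≡ 65 (mod 79) since 62·65 = 4030 ≡ 1, so λ ≡ 71·65 ≡ 33.
  x = λ² - 60 - 60 = 1089 - 120 ≡ 21; y = λ·(60 - 21) - 31 ≡ 71. → (21, 71)
3B: (21, 71) + (60, 31). λ = (31 - 71)/(60 - 21) ≡ 39/39 mod 79. 39⁻¹ ≡ 77 (mod 79), so λ ≡ 1.
  x = λ² - 21 - 60 = 1 - 81 ≡ 78; y = λ·(21 - 78) - 71 ≡ 30. → (78, 30)
3B = (78, 30).
Finally 2A + 3B:
(5, 57) + (78, 30). λ = (30 - 57)/(78 - 5) ≡ 52/73 mod 79. 73⁻¹ ≡ 13 (mod 79) since 73·13 = 949 ≡ 1, so λ ≡ 44.
  x = λ² - 5 - 78 = 1936 - 83 ≡ 36; y = λ·(5 - 36) - 57 ≡ 1. → (36, 1)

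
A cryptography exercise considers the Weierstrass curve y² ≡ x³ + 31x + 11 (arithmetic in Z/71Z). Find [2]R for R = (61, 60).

tangent at (61, 60): λ = (3·61² + 31)/(2·60) ≡ 47/49. 49⁻¹ ≡ 29 (mod 71), so λ ≡ 47·29 ≡ 14.
  x = λ² - 61 - 61 = 196 - 122 ≡ 3; y = λ·(61 - 3) - 60 ≡ 42. → (3, 42)

(3, 42)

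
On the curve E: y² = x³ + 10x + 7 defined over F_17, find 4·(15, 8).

(10, 6)

Write G = (15, 8).
Repeated addition: build up to 4G.
2G: tangent at (15, 8): λ = (3·15² + 10)/(2·8) ≡ 5/16. 16⁻¹ ≡ 16 (mod 17) since 16·16 = 256 ≡ 1, so λ ≡ 5·16 ≡ 12.
  x = λ² - 15 - 15 = 144 - 30 ≡ 12; y = λ·(15 - 12) - 8 ≡ 11. → (12, 11)
3G: (12, 11) + (15, 8). λ = (8 - 11)/(15 - 12) ≡ 14/3 mod 17. 3⁻¹ ≡ 6 (mod 17) since 3·6 = 18 ≡ 1, so λ ≡ 16.
  x = λ² - 12 - 15 = 256 - 27 ≡ 8; y = λ·(12 - 8) - 11 ≡ 2. → (8, 2)
4G: (8, 2) + (15, 8). λ = (8 - 2)/(15 - 8) ≡ 6/7 mod 17. 7⁻¹ ≡ 5 (mod 17) since 7·5 = 35 ≡ 1, so λ ≡ 13.
  x = λ² - 8 - 15 = 169 - 23 ≡ 10; y = λ·(8 - 10) - 2 ≡ 6. → (10, 6)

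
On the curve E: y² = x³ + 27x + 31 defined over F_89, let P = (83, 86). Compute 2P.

(51, 84)

tangent at (83, 86): λ = (3·83² + 27)/(2·86) ≡ 46/83. 83⁻¹ ≡ 74 (mod 89), so λ ≡ 46·74 ≡ 22.
  x = λ² - 83 - 83 = 484 - 166 ≡ 51; y = λ·(83 - 51) - 86 ≡ 84. → (51, 84)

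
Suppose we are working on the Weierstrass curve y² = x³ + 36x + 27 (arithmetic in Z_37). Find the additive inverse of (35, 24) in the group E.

-(35, 24) = (35, -24 mod 37) = (35, 13).

(35, 13)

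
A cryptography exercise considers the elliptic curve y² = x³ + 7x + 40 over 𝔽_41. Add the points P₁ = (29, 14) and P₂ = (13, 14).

(29, 14) + (13, 14). λ = (14 - 14)/(13 - 29) ≡ 0/25 mod 41. 25⁻¹ ≡ 23 (mod 41), so λ ≡ 0.
  x = λ² - 29 - 13 = 0 - 42 ≡ 40; y = λ·(29 - 40) - 14 ≡ 27. → (40, 27)

(40, 27)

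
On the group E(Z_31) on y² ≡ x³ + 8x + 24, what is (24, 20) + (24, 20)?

tangent at (24, 20): λ = (3·24² + 8)/(2·20) ≡ 0/9. 9⁻¹ ≡ 7 (mod 31), so λ ≡ 0·7 ≡ 0.
  x = λ² - 24 - 24 = 0 - 48 ≡ 14; y = λ·(24 - 14) - 20 ≡ 11. → (14, 11)

(14, 11)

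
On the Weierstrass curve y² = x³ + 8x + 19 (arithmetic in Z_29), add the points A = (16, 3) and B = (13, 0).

(16, 3) + (13, 0). λ = (0 - 3)/(13 - 16) ≡ 26/26 mod 29. 26⁻¹ ≡ 19 (mod 29), so λ ≡ 1.
  x = λ² - 16 - 13 = 1 - 29 ≡ 1; y = λ·(16 - 1) - 3 ≡ 12. → (1, 12)

(1, 12)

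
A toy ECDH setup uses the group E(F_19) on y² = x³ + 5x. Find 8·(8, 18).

Write P = (8, 18).
Double-and-add on 8 = (1000)₂. Start with P = (8, 18) for the leading 1-bit.
double: tangent at (8, 18): λ = (3·8² + 5)/(2·18) ≡ 7/17. 17⁻¹ ≡ 9 (mod 19), so λ ≡ 7·9 ≡ 6.
  x = λ² - 8 - 8 = 36 - 16 ≡ 1; y = λ·(8 - 1) - 18 ≡ 5. → (1, 5)
double: tangent at (1, 5): λ = (3·1² + 5)/(2·5) ≡ 8/10. 10⁻¹ ≡ 2 (mod 19) since 10·2 = 20 ≡ 1, so λ ≡ 8·2 ≡ 16.
  x = λ² - 1 - 1 = 256 - 2 ≡ 7; y = λ·(1 - 7) - 5 ≡ 13. → (7, 13)
double: tangent at (7, 13): λ = (3·7² + 5)/(2·13) ≡ 0/7. 7⁻¹ ≡ 11 (mod 19), so λ ≡ 0·11 ≡ 0.
  x = λ² - 7 - 7 = 0 - 14 ≡ 5; y = λ·(7 - 5) - 13 ≡ 6. → (5, 6)

(5, 6)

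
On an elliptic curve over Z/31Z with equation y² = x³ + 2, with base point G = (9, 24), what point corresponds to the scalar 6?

O

Repeated addition: build up to 6G.
2G: tangent at (9, 24): λ = (3·9² + 0)/(2·24) ≡ 26/17. 17⁻¹ ≡ 11 (mod 31), so λ ≡ 26·11 ≡ 7.
  x = λ² - 9 - 9 = 49 - 18 ≡ 0; y = λ·(9 - 0) - 24 ≡ 8. → (0, 8)
3G: (0, 8) + (9, 24). λ = (24 - 8)/(9 - 0) ≡ 16/9 mod 31. 9⁻¹ ≡ 7 (mod 31), so λ ≡ 19.
  x = λ² - 0 - 9 = 361 - 9 ≡ 11; y = λ·(0 - 11) - 8 ≡ 0. → (11, 0)
4G: (11, 0) + (9, 24). λ = (24 - 0)/(9 - 11) ≡ 24/29 mod 31. 29⁻¹ ≡ 15 (mod 31) since 29·15 = 435 ≡ 1, so λ ≡ 19.
  x = λ² - 11 - 9 = 361 - 20 ≡ 0; y = λ·(11 - 0) - 0 ≡ 23. → (0, 23)
5G: (0, 23) + (9, 24). λ = (24 - 23)/(9 - 0) ≡ 1/9 mod 31. 9⁻¹ ≡ 7 (mod 31), so λ ≡ 7.
  x = λ² - 0 - 9 = 49 - 9 ≡ 9; y = λ·(0 - 9) - 23 ≡ 7. → (9, 7)
6G: (9, 7) + (9, 24): same x and y₁ ≡ -y₂, so the sum is 𝒪.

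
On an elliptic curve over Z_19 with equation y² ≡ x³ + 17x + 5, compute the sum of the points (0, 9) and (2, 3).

(0, 9) + (2, 3). λ = (3 - 9)/(2 - 0) ≡ 13/2 mod 19. 2⁻¹ ≡ 10 (mod 19), so λ ≡ 16.
  x = λ² - 0 - 2 = 256 - 2 ≡ 7; y = λ·(0 - 7) - 9 ≡ 12. → (7, 12)

(7, 12)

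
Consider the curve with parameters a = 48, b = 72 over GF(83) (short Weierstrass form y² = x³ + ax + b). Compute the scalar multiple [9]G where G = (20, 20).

Repeated addition: build up to 9G.
2G: tangent at (20, 20): λ = (3·20² + 48)/(2·20) ≡ 3/40. 40⁻¹ ≡ 27 (mod 83) since 40·27 = 1080 ≡ 1, so λ ≡ 3·27 ≡ 81.
  x = λ² - 20 - 20 = 6561 - 40 ≡ 47; y = λ·(20 - 47) - 20 ≡ 34. → (47, 34)
3G: (47, 34) + (20, 20). λ = (20 - 34)/(20 - 47) ≡ 69/56 mod 83. 56⁻¹ ≡ 43 (mod 83), so λ ≡ 62.
  x = λ² - 47 - 20 = 3844 - 67 ≡ 42; y = λ·(47 - 42) - 34 ≡ 27. → (42, 27)
4G: (42, 27) + (20, 20). λ = (20 - 27)/(20 - 42) ≡ 76/61 mod 83. 61⁻¹ ≡ 49 (mod 83) since 61·49 = 2989 ≡ 1, so λ ≡ 72.
  x = λ² - 42 - 20 = 5184 - 62 ≡ 59; y = λ·(42 - 59) - 27 ≡ 77. → (59, 77)
5G: (59, 77) + (20, 20). λ = (20 - 77)/(20 - 59) ≡ 26/44 mod 83. 44⁻¹ ≡ 17 (mod 83) since 44·17 = 748 ≡ 1, so λ ≡ 27.
  x = λ² - 59 - 20 = 729 - 79 ≡ 69; y = λ·(59 - 69) - 77 ≡ 68. → (69, 68)
6G: (69, 68) + (20, 20). λ = (20 - 68)/(20 - 69) ≡ 35/34 mod 83. 34⁻¹ ≡ 22 (mod 83) since 34·22 = 748 ≡ 1, so λ ≡ 23.
  x = λ² - 69 - 20 = 529 - 89 ≡ 25; y = λ·(69 - 25) - 68 ≡ 31. → (25, 31)
7G: (25, 31) + (20, 20). λ = (20 - 31)/(20 - 25) ≡ 72/78 mod 83. 78⁻¹ ≡ 33 (mod 83), so λ ≡ 52.
  x = λ² - 25 - 20 = 2704 - 45 ≡ 3; y = λ·(25 - 3) - 31 ≡ 34. → (3, 34)
8G: (3, 34) + (20, 20). λ = (20 - 34)/(20 - 3) ≡ 69/17 mod 83. 17⁻¹ ≡ 44 (mod 83) since 17·44 = 748 ≡ 1, so λ ≡ 48.
  x = λ² - 3 - 20 = 2304 - 23 ≡ 40; y = λ·(3 - 40) - 34 ≡ 16. → (40, 16)
9G: (40, 16) + (20, 20). λ = (20 - 16)/(20 - 40) ≡ 4/63 mod 83. 63⁻¹ ≡ 29 (mod 83), so λ ≡ 33.
  x = λ² - 40 - 20 = 1089 - 60 ≡ 33; y = λ·(40 - 33) - 16 ≡ 49. → (33, 49)

(33, 49)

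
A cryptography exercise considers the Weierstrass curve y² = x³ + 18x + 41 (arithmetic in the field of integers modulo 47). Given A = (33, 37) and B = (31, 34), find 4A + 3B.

(44, 17)

First 4A:
Double-and-add on 4 = (100)₂. Start with A = (33, 37) for the leading 1-bit.
double: tangent at (33, 37): λ = (3·33² + 18)/(2·37) ≡ 42/27. 27⁻¹ ≡ 7 (mod 47), so λ ≡ 42·7 ≡ 12.
  x = λ² - 33 - 33 = 144 - 66 ≡ 31; y = λ·(33 - 31) - 37 ≡ 34. → (31, 34)
double: tangent at (31, 34): λ = (3·31² + 18)/(2·34) ≡ 34/21. 21⁻¹ ≡ 9 (mod 47) since 21·9 = 189 ≡ 1, so λ ≡ 34·9 ≡ 24.
  x = λ² - 31 - 31 = 576 - 62 ≡ 44; y = λ·(31 - 44) - 34 ≡ 30. → (44, 30)
4A = (44, 30).
Next 3B:
Repeated addition: build up to 3B.
2B: tangent at (31, 34): λ = (3·31² + 18)/(2·34) ≡ 34/21. 21⁻¹ ≡ 9 (mod 47), so λ ≡ 34·9 ≡ 24.
  x = λ² - 31 - 31 = 576 - 62 ≡ 44; y = λ·(31 - 44) - 34 ≡ 30. → (44, 30)
3B: (44, 30) + (31, 34). λ = (34 - 30)/(31 - 44) ≡ 4/34 mod 47. 34⁻¹ ≡ 18 (mod 47), so λ ≡ 25.
  x = λ² - 44 - 31 = 625 - 75 ≡ 33; y = λ·(44 - 33) - 30 ≡ 10. → (33, 10)
3B = (33, 10).
Finally 4A + 3B:
(44, 30) + (33, 10). λ = (10 - 30)/(33 - 44) ≡ 27/36 mod 47. 36⁻¹ ≡ 17 (mod 47), so λ ≡ 36.
  x = λ² - 44 - 33 = 1296 - 77 ≡ 44; y = λ·(44 - 44) - 30 ≡ 17. → (44, 17)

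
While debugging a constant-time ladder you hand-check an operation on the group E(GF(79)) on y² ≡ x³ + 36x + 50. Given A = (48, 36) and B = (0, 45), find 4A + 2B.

First 4A:
Double-and-add on 4 = (100)₂. Start with A = (48, 36) for the leading 1-bit.
double: tangent at (48, 36): λ = (3·48² + 36)/(2·36) ≡ 75/72. 72⁻¹ ≡ 45 (mod 79) since 72·45 = 3240 ≡ 1, so λ ≡ 75·45 ≡ 57.
  x = λ² - 48 - 48 = 3249 - 96 ≡ 72; y = λ·(48 - 72) - 36 ≡ 18. → (72, 18)
double: tangent at (72, 18): λ = (3·72² + 36)/(2·18) ≡ 25/36. 36⁻¹ ≡ 11 (mod 79), so λ ≡ 25·11 ≡ 38.
  x = λ² - 72 - 72 = 1444 - 144 ≡ 36; y = λ·(72 - 36) - 18 ≡ 7. → (36, 7)
4A = (36, 7).
Next 2B:
Repeated addition: build up to 2B.
2B: tangent at (0, 45): λ = (3·0² + 36)/(2·45) ≡ 36/11. 11⁻¹ ≡ 36 (mod 79), so λ ≡ 36·36 ≡ 32.
  x = λ² - 0 - 0 = 1024 - 0 ≡ 76; y = λ·(0 - 76) - 45 ≡ 51. → (76, 51)
2B = (76, 51).
Finally 4A + 2B:
(36, 7) + (76, 51). λ = (51 - 7)/(76 - 36) ≡ 44/40 mod 79. 40⁻¹ ≡ 2 (mod 79) since 40·2 = 80 ≡ 1, so λ ≡ 9.
  x = λ² - 36 - 76 = 81 - 112 ≡ 48; y = λ·(36 - 48) - 7 ≡ 43. → (48, 43)

(48, 43)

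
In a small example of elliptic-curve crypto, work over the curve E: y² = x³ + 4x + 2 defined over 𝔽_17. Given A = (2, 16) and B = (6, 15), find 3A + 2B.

(2, 1)

First 3A:
Repeated addition: build up to 3A.
2A: tangent at (2, 16): λ = (3·2² + 4)/(2·16) ≡ 16/15. 15⁻¹ ≡ 8 (mod 17) since 15·8 = 120 ≡ 1, so λ ≡ 16·8 ≡ 9.
  x = λ² - 2 - 2 = 81 - 4 ≡ 9; y = λ·(2 - 9) - 16 ≡ 6. → (9, 6)
3A: (9, 6) + (2, 16). λ = (16 - 6)/(2 - 9) ≡ 10/10 mod 17. 10⁻¹ ≡ 12 (mod 17), so λ ≡ 1.
  x = λ² - 9 - 2 = 1 - 11 ≡ 7; y = λ·(9 - 7) - 6 ≡ 13. → (7, 13)
3A = (7, 13).
Next 2B:
Repeated addition: build up to 2B.
2B: tangent at (6, 15): λ = (3·6² + 4)/(2·15) ≡ 10/13. 13⁻¹ ≡ 4 (mod 17), so λ ≡ 10·4 ≡ 6.
  x = λ² - 6 - 6 = 36 - 12 ≡ 7; y = λ·(6 - 7) - 15 ≡ 13. → (7, 13)
2B = (7, 13).
Finally 3A + 2B:
tangent at (7, 13): λ = (3·7² + 4)/(2·13) ≡ 15/9. 9⁻¹ ≡ 2 (mod 17), so λ ≡ 15·2 ≡ 13.
  x = λ² - 7 - 7 = 169 - 14 ≡ 2; y = λ·(7 - 2) - 13 ≡ 1. → (2, 1)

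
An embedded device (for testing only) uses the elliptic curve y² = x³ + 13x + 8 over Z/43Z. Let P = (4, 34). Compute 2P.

tangent at (4, 34): λ = (3·4² + 13)/(2·34) ≡ 18/25. 25⁻¹ ≡ 31 (mod 43), so λ ≡ 18·31 ≡ 42.
  x = λ² - 4 - 4 = 1764 - 8 ≡ 36; y = λ·(4 - 36) - 34 ≡ 41. → (36, 41)

(36, 41)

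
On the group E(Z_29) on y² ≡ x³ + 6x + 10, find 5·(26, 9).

(21, 28)

Write P = (26, 9).
Repeated addition: build up to 5P.
2P: tangent at (26, 9): λ = (3·26² + 6)/(2·9) ≡ 4/18. 18⁻¹ ≡ 21 (mod 29) since 18·21 = 378 ≡ 1, so λ ≡ 4·21 ≡ 26.
  x = λ² - 26 - 26 = 676 - 52 ≡ 15; y = λ·(26 - 15) - 9 ≡ 16. → (15, 16)
3P: (15, 16) + (26, 9). λ = (9 - 16)/(26 - 15) ≡ 22/11 mod 29. 11⁻¹ ≡ 8 (mod 29), so λ ≡ 2.
  x = λ² - 15 - 26 = 4 - 41 ≡ 21; y = λ·(15 - 21) - 16 ≡ 1. → (21, 1)
4P: (21, 1) + (26, 9). λ = (9 - 1)/(26 - 21) ≡ 8/5 mod 29. 5⁻¹ ≡ 6 (mod 29) since 5·6 = 30 ≡ 1, so λ ≡ 19.
  x = λ² - 21 - 26 = 361 - 47 ≡ 24; y = λ·(21 - 24) - 1 ≡ 0. → (24, 0)
5P: (24, 0) + (26, 9). λ = (9 - 0)/(26 - 24) ≡ 9/2 mod 29. 2⁻¹ ≡ 15 (mod 29) since 2·15 = 30 ≡ 1, so λ ≡ 19.
  x = λ² - 24 - 26 = 361 - 50 ≡ 21; y = λ·(24 - 21) - 0 ≡ 28. → (21, 28)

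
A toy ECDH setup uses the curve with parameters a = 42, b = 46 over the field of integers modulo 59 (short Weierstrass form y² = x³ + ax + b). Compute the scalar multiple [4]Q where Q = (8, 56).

Repeated addition: build up to 4Q.
2Q: tangent at (8, 56): λ = (3·8² + 42)/(2·56) ≡ 57/53. 53⁻¹ ≡ 49 (mod 59), so λ ≡ 57·49 ≡ 20.
  x = λ² - 8 - 8 = 400 - 16 ≡ 30; y = λ·(8 - 30) - 56 ≡ 35. → (30, 35)
3Q: (30, 35) + (8, 56). λ = (56 - 35)/(8 - 30) ≡ 21/37 mod 59. 37⁻¹ ≡ 8 (mod 59) since 37·8 = 296 ≡ 1, so λ ≡ 50.
  x = λ² - 30 - 8 = 2500 - 38 ≡ 43; y = λ·(30 - 43) - 35 ≡ 23. → (43, 23)
4Q: (43, 23) + (8, 56). λ = (56 - 23)/(8 - 43) ≡ 33/24 mod 59. 24⁻¹ ≡ 32 (mod 59), so λ ≡ 53.
  x = λ² - 43 - 8 = 2809 - 51 ≡ 44; y = λ·(43 - 44) - 23 ≡ 42. → (44, 42)

(44, 42)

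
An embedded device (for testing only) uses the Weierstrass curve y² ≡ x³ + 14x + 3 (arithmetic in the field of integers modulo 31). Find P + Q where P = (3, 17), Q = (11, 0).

(3, 17) + (11, 0). λ = (0 - 17)/(11 - 3) ≡ 14/8 mod 31. 8⁻¹ ≡ 4 (mod 31) since 8·4 = 32 ≡ 1, so λ ≡ 25.
  x = λ² - 3 - 11 = 625 - 14 ≡ 22; y = λ·(3 - 22) - 17 ≡ 4. → (22, 4)

(22, 4)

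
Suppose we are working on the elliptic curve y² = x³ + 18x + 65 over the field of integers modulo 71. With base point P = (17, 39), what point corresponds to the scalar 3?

(55, 56)

Repeated addition: build up to 3P.
2P: tangent at (17, 39): λ = (3·17² + 18)/(2·39) ≡ 33/7. 7⁻¹ ≡ 61 (mod 71), so λ ≡ 33·61 ≡ 25.
  x = λ² - 17 - 17 = 625 - 34 ≡ 23; y = λ·(17 - 23) - 39 ≡ 24. → (23, 24)
3P: (23, 24) + (17, 39). λ = (39 - 24)/(17 - 23) ≡ 15/65 mod 71. 65⁻¹ ≡ 59 (mod 71), so λ ≡ 33.
  x = λ² - 23 - 17 = 1089 - 40 ≡ 55; y = λ·(23 - 55) - 24 ≡ 56. → (55, 56)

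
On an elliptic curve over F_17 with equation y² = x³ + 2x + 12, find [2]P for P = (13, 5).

tangent at (13, 5): λ = (3·13² + 2)/(2·5) ≡ 16/10. 10⁻¹ ≡ 12 (mod 17) since 10·12 = 120 ≡ 1, so λ ≡ 16·12 ≡ 5.
  x = λ² - 13 - 13 = 25 - 26 ≡ 16; y = λ·(13 - 16) - 5 ≡ 14. → (16, 14)

(16, 14)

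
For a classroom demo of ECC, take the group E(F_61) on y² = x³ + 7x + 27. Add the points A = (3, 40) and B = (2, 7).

(3, 40) + (2, 7). λ = (7 - 40)/(2 - 3) ≡ 28/60 mod 61. 60⁻¹ ≡ 60 (mod 61), so λ ≡ 33.
  x = λ² - 3 - 2 = 1089 - 5 ≡ 47; y = λ·(3 - 47) - 40 ≡ 33. → (47, 33)

(47, 33)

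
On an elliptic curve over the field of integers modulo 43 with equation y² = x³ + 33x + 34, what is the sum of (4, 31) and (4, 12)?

The two points share x = 4 and their y-coordinates satisfy 31 + 12 ≡ 0 (mod 43), so they are inverses. Their sum is O.

O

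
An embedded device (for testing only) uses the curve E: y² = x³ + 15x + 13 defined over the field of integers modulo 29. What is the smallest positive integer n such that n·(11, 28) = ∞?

8

2P: tangent at (11, 28): λ = (3·11² + 15)/(2·28) ≡ 1/27. 27⁻¹ ≡ 14 (mod 29) since 27·14 = 378 ≡ 1, so λ ≡ 1·14 ≡ 14.
  x = λ² - 11 - 11 = 196 - 22 ≡ 0; y = λ·(11 - 0) - 28 ≡ 10. → (0, 10)
3P: (0, 10) + (11, 28). λ = (28 - 10)/(11 - 0) ≡ 18/11 mod 29. 11⁻¹ ≡ 8 (mod 29), so λ ≡ 28.
  x = λ² - 0 - 11 = 784 - 11 ≡ 19; y = λ·(0 - 19) - 10 ≡ 9. → (19, 9)
4P: (19, 9) + (11, 28). λ = (28 - 9)/(11 - 19) ≡ 19/21 mod 29. 21⁻¹ ≡ 18 (mod 29), so λ ≡ 23.
  x = λ² - 19 - 11 = 529 - 30 ≡ 6; y = λ·(19 - 6) - 9 ≡ 0. → (6, 0)
5P: (6, 0) + (11, 28). λ = (28 - 0)/(11 - 6) ≡ 28/5 mod 29. 5⁻¹ ≡ 6 (mod 29), so λ ≡ 23.
  x = λ² - 6 - 11 = 529 - 17 ≡ 19; y = λ·(6 - 19) - 0 ≡ 20. → (19, 20)
6P: (19, 20) + (11, 28). λ = (28 - 20)/(11 - 19) ≡ 8/21 mod 29. 21⁻¹ ≡ 18 (mod 29), so λ ≡ 28.
  x = λ² - 19 - 11 = 784 - 30 ≡ 0; y = λ·(19 - 0) - 20 ≡ 19. → (0, 19)
7P: (0, 19) + (11, 28). λ = (28 - 19)/(11 - 0) ≡ 9/11 mod 29. 11⁻¹ ≡ 8 (mod 29), so λ ≡ 14.
  x = λ² - 0 - 11 = 196 - 11 ≡ 11; y = λ·(0 - 11) - 19 ≡ 1. → (11, 1)
8P: (11, 1) + (11, 28): same x and y₁ ≡ -y₂, so the sum is ∞.
8P = ∞, so the order is 8.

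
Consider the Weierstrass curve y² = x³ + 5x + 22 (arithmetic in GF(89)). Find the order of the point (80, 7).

2P: tangent at (80, 7): λ = (3·80² + 5)/(2·7) ≡ 70/14. 14⁻¹ ≡ 70 (mod 89), so λ ≡ 70·70 ≡ 5.
  x = λ² - 80 - 80 = 25 - 160 ≡ 43; y = λ·(80 - 43) - 7 ≡ 0. → (43, 0)
3P: (43, 0) + (80, 7). λ = (7 - 0)/(80 - 43) ≡ 7/37 mod 89. 37⁻¹ ≡ 77 (mod 89) since 37·77 = 2849 ≡ 1, so λ ≡ 5.
  x = λ² - 43 - 80 = 25 - 123 ≡ 80; y = λ·(43 - 80) - 0 ≡ 82. → (80, 82)
4P: (80, 82) + (80, 7): same x and y₁ ≡ -y₂, so the sum is O.
4P = O, so the order is 4.

4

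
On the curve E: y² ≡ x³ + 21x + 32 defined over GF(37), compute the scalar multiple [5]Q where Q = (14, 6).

(17, 14)

Double-and-add on 5 = (101)₂. Start with Q = (14, 6) for the leading 1-bit.
double: tangent at (14, 6): λ = (3·14² + 21)/(2·6) ≡ 17/12. 12⁻¹ ≡ 34 (mod 37) since 12·34 = 408 ≡ 1, so λ ≡ 17·34 ≡ 23.
  x = λ² - 14 - 14 = 529 - 28 ≡ 20; y = λ·(14 - 20) - 6 ≡ 4. → (20, 4)
double: tangent at (20, 4): λ = (3·20² + 21)/(2·4) ≡ 0/8. 8⁻¹ ≡ 14 (mod 37) since 8·14 = 112 ≡ 1, so λ ≡ 0·14 ≡ 0.
  x = λ² - 20 - 20 = 0 - 40 ≡ 34; y = λ·(20 - 34) - 4 ≡ 33. → (34, 33)
add Q: (34, 33) + (14, 6). λ = (6 - 33)/(14 - 34) ≡ 10/17 mod 37. 17⁻¹ ≡ 24 (mod 37) since 17·24 = 408 ≡ 1, so λ ≡ 18.
  x = λ² - 34 - 14 = 324 - 48 ≡ 17; y = λ·(34 - 17) - 33 ≡ 14. → (17, 14)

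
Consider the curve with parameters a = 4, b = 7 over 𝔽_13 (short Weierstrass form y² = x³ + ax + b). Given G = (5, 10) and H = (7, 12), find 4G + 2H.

(5, 10)

First 4G:
Double-and-add on 4 = (100)₂. Start with G = (5, 10) for the leading 1-bit.
double: tangent at (5, 10): λ = (3·5² + 4)/(2·10) ≡ 1/7. 7⁻¹ ≡ 2 (mod 13), so λ ≡ 1·2 ≡ 2.
  x = λ² - 5 - 5 = 4 - 10 ≡ 7; y = λ·(5 - 7) - 10 ≡ 12. → (7, 12)
double: tangent at (7, 12): λ = (3·7² + 4)/(2·12) ≡ 8/11. 11⁻¹ ≡ 6 (mod 13) since 11·6 = 66 ≡ 1, so λ ≡ 8·6 ≡ 9.
  x = λ² - 7 - 7 = 81 - 14 ≡ 2; y = λ·(7 - 2) - 12 ≡ 7. → (2, 7)
4G = (2, 7).
Next 2H:
Repeated addition: build up to 2H.
2H: tangent at (7, 12): λ = (3·7² + 4)/(2·12) ≡ 8/11. 11⁻¹ ≡ 6 (mod 13), so λ ≡ 8·6 ≡ 9.
  x = λ² - 7 - 7 = 81 - 14 ≡ 2; y = λ·(7 - 2) - 12 ≡ 7. → (2, 7)
2H = (2, 7).
Finally 4G + 2H:
tangent at (2, 7): λ = (3·2² + 4)/(2·7) ≡ 3/1. 1⁻¹ ≡ 1 (mod 13) since 1·1 = 1 ≡ 1, so λ ≡ 3·1 ≡ 3.
  x = λ² - 2 - 2 = 9 - 4 ≡ 5; y = λ·(2 - 5) - 7 ≡ 10. → (5, 10)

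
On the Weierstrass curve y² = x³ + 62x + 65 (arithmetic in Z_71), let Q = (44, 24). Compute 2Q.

(55, 36)

tangent at (44, 24): λ = (3·44² + 62)/(2·24) ≡ 48/48. 48⁻¹ ≡ 37 (mod 71), so λ ≡ 48·37 ≡ 1.
  x = λ² - 44 - 44 = 1 - 88 ≡ 55; y = λ·(44 - 55) - 24 ≡ 36. → (55, 36)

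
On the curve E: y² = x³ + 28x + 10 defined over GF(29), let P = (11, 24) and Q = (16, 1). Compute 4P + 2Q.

First 4P:
Repeated addition: build up to 4P.
2P: tangent at (11, 24): λ = (3·11² + 28)/(2·24) ≡ 14/19. 19⁻¹ ≡ 26 (mod 29) since 19·26 = 494 ≡ 1, so λ ≡ 14·26 ≡ 16.
  x = λ² - 11 - 11 = 256 - 22 ≡ 2; y = λ·(11 - 2) - 24 ≡ 4. → (2, 4)
3P: (2, 4) + (11, 24). λ = (24 - 4)/(11 - 2) ≡ 20/9 mod 29. 9⁻¹ ≡ 13 (mod 29) since 9·13 = 117 ≡ 1, so λ ≡ 28.
  x = λ² - 2 - 11 = 784 - 13 ≡ 17; y = λ·(2 - 17) - 4 ≡ 11. → (17, 11)
4P: (17, 11) + (11, 24). λ = (24 - 11)/(11 - 17) ≡ 13/23 mod 29. 23⁻¹ ≡ 24 (mod 29), so λ ≡ 22.
  x = λ² - 17 - 11 = 484 - 28 ≡ 21; y = λ·(17 - 21) - 11 ≡ 17. → (21, 17)
4P = (21, 17).
Next 2Q:
Repeated addition: build up to 2Q.
2Q: tangent at (16, 1): λ = (3·16² + 28)/(2·1) ≡ 13/2. 2⁻¹ ≡ 15 (mod 29), so λ ≡ 13·15 ≡ 21.
  x = λ² - 16 - 16 = 441 - 32 ≡ 3; y = λ·(16 - 3) - 1 ≡ 11. → (3, 11)
2Q = (3, 11).
Finally 4P + 2Q:
(21, 17) + (3, 11). λ = (11 - 17)/(3 - 21) ≡ 23/11 mod 29. 11⁻¹ ≡ 8 (mod 29), so λ ≡ 10.
  x = λ² - 21 - 3 = 100 - 24 ≡ 18; y = λ·(21 - 18) - 17 ≡ 13. → (18, 13)

(18, 13)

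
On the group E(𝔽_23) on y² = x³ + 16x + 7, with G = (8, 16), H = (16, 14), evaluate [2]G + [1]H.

First 2G:
Repeated addition: build up to 2G.
2G: tangent at (8, 16): λ = (3·8² + 16)/(2·16) ≡ 1/9. 9⁻¹ ≡ 18 (mod 23) since 9·18 = 162 ≡ 1, so λ ≡ 1·18 ≡ 18.
  x = λ² - 8 - 8 = 324 - 16 ≡ 9; y = λ·(8 - 9) - 16 ≡ 12. → (9, 12)
2G = (9, 12).
Finally 2G + H:
(9, 12) + (16, 14). λ = (14 - 12)/(16 - 9) ≡ 2/7 mod 23. 7⁻¹ ≡ 10 (mod 23) since 7·10 = 70 ≡ 1, so λ ≡ 20.
  x = λ² - 9 - 16 = 400 - 25 ≡ 7; y = λ·(9 - 7) - 12 ≡ 5. → (7, 5)

(7, 5)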